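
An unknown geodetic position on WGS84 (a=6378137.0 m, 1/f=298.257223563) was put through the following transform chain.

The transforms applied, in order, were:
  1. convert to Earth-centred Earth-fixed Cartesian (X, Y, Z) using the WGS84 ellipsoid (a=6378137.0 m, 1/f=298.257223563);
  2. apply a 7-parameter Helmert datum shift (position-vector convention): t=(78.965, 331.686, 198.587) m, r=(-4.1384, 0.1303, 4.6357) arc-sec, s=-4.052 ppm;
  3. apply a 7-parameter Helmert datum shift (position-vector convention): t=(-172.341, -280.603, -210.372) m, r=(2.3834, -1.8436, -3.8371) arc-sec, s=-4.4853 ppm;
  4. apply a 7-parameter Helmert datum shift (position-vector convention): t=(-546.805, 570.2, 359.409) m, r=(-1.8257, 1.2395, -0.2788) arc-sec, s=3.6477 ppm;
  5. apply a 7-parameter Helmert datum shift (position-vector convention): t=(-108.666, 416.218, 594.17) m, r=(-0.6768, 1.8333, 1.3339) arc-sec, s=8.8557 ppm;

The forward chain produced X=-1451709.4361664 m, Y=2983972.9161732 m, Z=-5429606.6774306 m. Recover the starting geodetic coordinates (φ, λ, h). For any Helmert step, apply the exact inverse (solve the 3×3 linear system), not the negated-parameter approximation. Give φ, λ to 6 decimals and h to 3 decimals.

start: X=-1451709.4362, Y=2983972.9162, Z=-5429606.6774 m
→ Helmert⁻¹: X=-1451520.3572, Y=2983557.4813, Z=-5430155.8712
→ Helmert⁻¹: X=-1450939.6583, Y=2983022.5056, Z=-5430477.7870
→ Helmert⁻¹: X=-1450877.8571, Y=2983226.7518, Z=-5430313.2748
→ Helmert⁻¹: X=-1450892.2283, Y=2983048.7151, Z=-5430474.9324
→ geod (Bowring, a=6378137.000): φ=-58.75245700°, λ=115.93731500°, h=926.0210 m

φ=-58.752457°, λ=115.937315°, h=926.021 m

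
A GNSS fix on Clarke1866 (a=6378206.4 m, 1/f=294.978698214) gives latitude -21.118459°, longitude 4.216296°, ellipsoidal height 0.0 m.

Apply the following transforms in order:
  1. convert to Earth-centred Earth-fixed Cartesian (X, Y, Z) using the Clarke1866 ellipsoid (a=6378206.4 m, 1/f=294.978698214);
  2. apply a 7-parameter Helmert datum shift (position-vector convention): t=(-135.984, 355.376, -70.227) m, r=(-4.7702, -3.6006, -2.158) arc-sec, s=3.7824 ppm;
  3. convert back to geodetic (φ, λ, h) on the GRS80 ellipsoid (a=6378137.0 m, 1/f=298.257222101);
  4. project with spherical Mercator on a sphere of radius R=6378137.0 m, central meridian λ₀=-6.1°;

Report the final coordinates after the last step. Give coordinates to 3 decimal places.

E=1148668.989 m, N=-2405842.359 m

start: φ=-21.118459°, λ=4.216296°, h=0.000 m
→ ECEF (a=6378206.400, f=1/294.978698214): X=5936336.1774, Y=437634.8253, Z=-2283499.6420
→ Helmert 7p (PV): X=5936267.0871, Y=437876.9390, Z=-2283485.0009
→ geod (Bowring, a=6378137.000): φ=-21.11706110°, λ=4.21866909°, h=-14.3330 m
→ merc (R=6378137.0, λ₀=-6.1°): E=1148668.9892, N=-2405842.3594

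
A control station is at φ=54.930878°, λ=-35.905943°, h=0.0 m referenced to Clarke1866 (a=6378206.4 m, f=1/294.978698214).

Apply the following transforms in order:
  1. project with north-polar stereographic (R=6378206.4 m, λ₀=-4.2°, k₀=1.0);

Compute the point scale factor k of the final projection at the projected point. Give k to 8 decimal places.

start: φ=54.930878°, λ=-35.905943°, h=0.000 m
→ into stereo (λ₀=-4.2°): φ=54.93087800°, λ−λ₀=-31.70594300°
scale k = 1.09983204

1.09983204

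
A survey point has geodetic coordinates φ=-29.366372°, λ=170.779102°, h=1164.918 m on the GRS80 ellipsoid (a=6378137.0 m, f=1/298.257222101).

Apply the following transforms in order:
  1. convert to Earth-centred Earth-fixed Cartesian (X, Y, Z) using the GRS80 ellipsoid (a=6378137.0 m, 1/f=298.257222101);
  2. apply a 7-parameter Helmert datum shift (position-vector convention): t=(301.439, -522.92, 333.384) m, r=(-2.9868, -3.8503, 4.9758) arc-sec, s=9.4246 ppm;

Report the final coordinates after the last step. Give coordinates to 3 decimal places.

start: φ=-29.366372°, λ=170.779102°, h=1164.918 m
→ ECEF (a=6378137.000, f=1/298.257222101): X=-5492153.4155, Y=891590.6230, Z=-3109926.0400
→ Helmert 7p (PV): X=-5491867.1934, Y=890898.5820, Z=-3109737.3983

X=-5491867.193 m, Y=890898.582 m, Z=-3109737.398 m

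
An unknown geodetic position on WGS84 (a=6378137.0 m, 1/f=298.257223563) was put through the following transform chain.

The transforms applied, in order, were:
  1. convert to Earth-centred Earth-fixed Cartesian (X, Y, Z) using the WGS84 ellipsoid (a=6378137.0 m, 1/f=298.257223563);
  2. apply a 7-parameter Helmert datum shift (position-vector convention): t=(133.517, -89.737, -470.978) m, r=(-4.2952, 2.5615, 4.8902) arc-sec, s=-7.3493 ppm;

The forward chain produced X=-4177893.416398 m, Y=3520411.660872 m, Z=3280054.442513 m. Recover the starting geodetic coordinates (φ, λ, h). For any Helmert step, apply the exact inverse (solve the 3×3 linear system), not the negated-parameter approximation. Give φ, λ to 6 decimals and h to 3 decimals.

φ=31.152782°, λ=139.881207°, h=327.613 m

start: X=-4177893.4164, Y=3520411.6609, Z=3280054.4425 m
→ Helmert⁻¹: X=-4178014.9123, Y=3520558.0115, Z=3280570.9567
→ geod (Bowring, a=6378137.000): φ=31.15278200°, λ=139.88120700°, h=327.6130 m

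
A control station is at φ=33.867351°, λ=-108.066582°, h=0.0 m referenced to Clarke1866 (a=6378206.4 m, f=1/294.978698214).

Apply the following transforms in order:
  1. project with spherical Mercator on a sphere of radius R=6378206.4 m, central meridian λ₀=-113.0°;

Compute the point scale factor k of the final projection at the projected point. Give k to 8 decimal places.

1.20434048

start: φ=33.867351°, λ=-108.066582°, h=0.000 m
→ into merc (λ₀=-113.0°): φ=33.86735100°, λ−λ₀=4.93341800°
scale k = 1.20434048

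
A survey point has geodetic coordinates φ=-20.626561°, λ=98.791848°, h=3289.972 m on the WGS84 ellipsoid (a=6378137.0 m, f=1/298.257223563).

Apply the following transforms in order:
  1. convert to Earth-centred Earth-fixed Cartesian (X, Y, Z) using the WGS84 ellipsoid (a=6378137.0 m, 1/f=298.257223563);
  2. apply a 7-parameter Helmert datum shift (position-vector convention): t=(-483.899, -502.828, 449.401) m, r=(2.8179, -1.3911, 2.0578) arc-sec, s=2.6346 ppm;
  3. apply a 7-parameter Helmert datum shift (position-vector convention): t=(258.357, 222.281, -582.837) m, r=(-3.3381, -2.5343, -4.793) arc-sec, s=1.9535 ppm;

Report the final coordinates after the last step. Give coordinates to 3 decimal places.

X=-913333.991 m, Y=5904384.695 m, Z=-2234082.911 m

start: φ=-20.626561°, λ=98.791848°, h=3289.972 m
→ ECEF (a=6378137.000, f=1/298.257223563): X=-913225.0536, Y=5904631.6548, Z=-2233906.9570
→ Helmert 7p (PV): X=-913755.2003, Y=5904165.7910, Z=-2233388.9337
→ Helmert 7p (PV): X=-913333.9913, Y=5904384.6946, Z=-2234082.9113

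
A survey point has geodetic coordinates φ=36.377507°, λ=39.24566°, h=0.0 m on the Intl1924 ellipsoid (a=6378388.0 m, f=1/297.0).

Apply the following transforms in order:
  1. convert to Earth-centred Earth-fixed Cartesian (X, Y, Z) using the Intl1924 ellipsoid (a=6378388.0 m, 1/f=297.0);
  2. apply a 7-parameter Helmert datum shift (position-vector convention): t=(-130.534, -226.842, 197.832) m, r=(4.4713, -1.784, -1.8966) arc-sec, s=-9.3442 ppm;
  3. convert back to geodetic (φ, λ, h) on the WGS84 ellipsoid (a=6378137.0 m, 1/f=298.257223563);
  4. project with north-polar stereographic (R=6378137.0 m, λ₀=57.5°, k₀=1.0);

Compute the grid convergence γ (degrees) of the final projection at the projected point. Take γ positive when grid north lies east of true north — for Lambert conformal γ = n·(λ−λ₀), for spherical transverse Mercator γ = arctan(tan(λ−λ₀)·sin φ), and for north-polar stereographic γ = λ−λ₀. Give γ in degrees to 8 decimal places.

-18.25637880

start: φ=36.377507°, λ=39.245660°, h=0.000 m
→ ECEF (a=6378388.000, f=1/297.0): X=3981781.1229, Y=3252748.7169, Z=3762058.9901
→ Helmert 7p (PV): X=3981610.7530, Y=3252373.3174, Z=3762326.6178
→ geod (Bowring, a=6378137.000): φ=36.38063776°, λ=39.24362120°, h=80.2287 m
→ into stereo (λ₀=57.5°): φ=36.38063776°, λ−λ₀=-18.25637880°
convergence γ = -18.25637880°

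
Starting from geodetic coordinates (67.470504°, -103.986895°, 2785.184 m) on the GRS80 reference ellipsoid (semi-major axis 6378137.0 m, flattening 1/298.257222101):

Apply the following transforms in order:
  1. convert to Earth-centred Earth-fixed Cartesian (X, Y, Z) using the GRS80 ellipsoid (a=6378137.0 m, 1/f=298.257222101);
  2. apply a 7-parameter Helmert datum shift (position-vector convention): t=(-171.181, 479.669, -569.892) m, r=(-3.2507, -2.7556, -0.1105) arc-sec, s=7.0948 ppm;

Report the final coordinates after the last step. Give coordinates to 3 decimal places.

X=-592883.303 m, Y=-2378664.433 m, Z=5870791.598 m

start: φ=67.470504°, λ=-103.986895°, h=2785.184 m
→ ECEF (a=6378137.000, f=1/298.257222101): X=-592628.2043, Y=-2379220.0708, Z=5871290.2554
→ Helmert 7p (PV): X=-592883.3027, Y=-2378664.4332, Z=5870791.5981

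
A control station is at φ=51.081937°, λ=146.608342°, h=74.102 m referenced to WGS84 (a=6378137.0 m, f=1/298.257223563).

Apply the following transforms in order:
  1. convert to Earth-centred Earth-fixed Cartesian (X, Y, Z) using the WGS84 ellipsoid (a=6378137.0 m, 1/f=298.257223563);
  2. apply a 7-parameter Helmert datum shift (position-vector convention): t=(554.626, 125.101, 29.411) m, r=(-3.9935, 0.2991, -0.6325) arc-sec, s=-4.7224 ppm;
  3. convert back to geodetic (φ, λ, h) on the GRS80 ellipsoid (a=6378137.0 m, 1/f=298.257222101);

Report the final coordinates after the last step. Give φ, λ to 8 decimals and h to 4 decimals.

start: φ=51.081937°, λ=146.608342°, h=74.102 m
→ ECEF (a=6378137.000, f=1/298.257223563): X=-3352226.8324, Y=2209686.1296, Z=4939333.7238
→ Helmert 7p (PV): X=-3351642.4376, Y=2209906.7052, Z=4939301.8886
→ geod (Bowring, a=6378137.000): φ=51.08432048°, λ=146.60112346°, h=-180.8999 m

φ=51.08432048°, λ=146.60112346°, h=-180.8999 m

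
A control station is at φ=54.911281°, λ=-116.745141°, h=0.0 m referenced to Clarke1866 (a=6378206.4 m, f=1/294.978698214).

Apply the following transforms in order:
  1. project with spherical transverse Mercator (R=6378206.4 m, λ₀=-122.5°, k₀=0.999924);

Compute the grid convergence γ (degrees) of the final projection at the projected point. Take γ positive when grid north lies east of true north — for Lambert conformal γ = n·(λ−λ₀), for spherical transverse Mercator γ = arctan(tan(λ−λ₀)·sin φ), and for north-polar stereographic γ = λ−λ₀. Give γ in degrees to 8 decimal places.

start: φ=54.911281°, λ=-116.745141°, h=0.000 m
→ into tm (λ₀=-122.5°): φ=54.91128100°, λ−λ₀=5.75485900°
convergence γ = 4.71422035°

4.71422035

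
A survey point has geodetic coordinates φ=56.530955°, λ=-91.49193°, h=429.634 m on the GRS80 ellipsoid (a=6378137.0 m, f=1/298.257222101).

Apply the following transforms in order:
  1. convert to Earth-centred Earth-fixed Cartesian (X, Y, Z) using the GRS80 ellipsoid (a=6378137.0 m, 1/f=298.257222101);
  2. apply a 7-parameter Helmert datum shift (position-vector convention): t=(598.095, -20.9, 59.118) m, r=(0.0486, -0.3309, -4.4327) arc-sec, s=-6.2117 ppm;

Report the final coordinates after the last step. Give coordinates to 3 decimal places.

start: φ=56.530955°, λ=-91.491930°, h=429.634 m
→ ECEF (a=6378137.000, f=1/298.257222101): X=-91801.2245, Y=-3524718.9109, Z=5297632.5725
→ Helmert 7p (PV): X=-91286.8049, Y=-3524717.1918, Z=5297657.8054

X=-91286.805 m, Y=-3524717.192 m, Z=5297657.805 m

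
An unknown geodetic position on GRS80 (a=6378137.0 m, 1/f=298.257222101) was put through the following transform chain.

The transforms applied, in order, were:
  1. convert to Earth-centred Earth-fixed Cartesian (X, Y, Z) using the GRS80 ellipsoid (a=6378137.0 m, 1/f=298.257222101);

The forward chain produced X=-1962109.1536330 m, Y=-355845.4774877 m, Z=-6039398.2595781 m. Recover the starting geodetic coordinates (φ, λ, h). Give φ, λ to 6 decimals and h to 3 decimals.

start: X=-1962109.1536, Y=-355845.4775, Z=-6039398.2596 m
→ geod (Bowring, a=6378137.000): φ=-71.84182400°, λ=-169.72064200°, h=1251.6720 m

φ=-71.841824°, λ=-169.720642°, h=1251.672 m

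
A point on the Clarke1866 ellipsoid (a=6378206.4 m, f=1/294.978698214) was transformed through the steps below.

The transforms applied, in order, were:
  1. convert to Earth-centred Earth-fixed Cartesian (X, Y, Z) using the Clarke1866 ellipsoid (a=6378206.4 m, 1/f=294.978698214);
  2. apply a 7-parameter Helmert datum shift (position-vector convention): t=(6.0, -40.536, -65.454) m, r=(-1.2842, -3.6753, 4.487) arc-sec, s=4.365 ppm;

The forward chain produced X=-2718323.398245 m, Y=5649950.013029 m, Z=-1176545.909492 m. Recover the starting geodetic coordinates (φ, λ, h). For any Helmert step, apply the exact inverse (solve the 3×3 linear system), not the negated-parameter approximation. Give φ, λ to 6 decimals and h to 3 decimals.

φ=-10.697332°, λ=115.692084°, h=1831.776 m

start: X=-2718323.3982, Y=5649950.0130, Z=-1176545.9095 m
→ Helmert⁻¹: X=-2718215.5857, Y=5650032.3421, Z=-1176391.7091
→ geod (Bowring, a=6378206.400): φ=-10.69733200°, λ=115.69208400°, h=1831.7760 m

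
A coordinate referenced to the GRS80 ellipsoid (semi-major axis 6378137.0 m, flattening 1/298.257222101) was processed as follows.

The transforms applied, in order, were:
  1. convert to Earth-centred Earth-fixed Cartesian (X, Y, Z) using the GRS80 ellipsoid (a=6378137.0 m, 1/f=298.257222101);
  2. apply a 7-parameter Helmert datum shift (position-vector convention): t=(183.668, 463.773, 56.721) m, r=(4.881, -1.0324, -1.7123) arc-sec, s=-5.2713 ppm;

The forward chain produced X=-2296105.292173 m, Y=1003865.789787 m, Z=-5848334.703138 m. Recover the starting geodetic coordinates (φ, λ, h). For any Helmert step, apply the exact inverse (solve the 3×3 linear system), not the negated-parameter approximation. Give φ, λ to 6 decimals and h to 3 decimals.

start: X=-2296105.2922, Y=1003865.7898, Z=-5848334.7031 m
→ Helmert⁻¹: X=-2296338.6658, Y=1003249.8471, Z=-5848434.4999
→ geod (Bowring, a=6378137.000): φ=-66.94484200°, λ=156.39991300°, h=2638.0950 m

φ=-66.944842°, λ=156.399913°, h=2638.095 m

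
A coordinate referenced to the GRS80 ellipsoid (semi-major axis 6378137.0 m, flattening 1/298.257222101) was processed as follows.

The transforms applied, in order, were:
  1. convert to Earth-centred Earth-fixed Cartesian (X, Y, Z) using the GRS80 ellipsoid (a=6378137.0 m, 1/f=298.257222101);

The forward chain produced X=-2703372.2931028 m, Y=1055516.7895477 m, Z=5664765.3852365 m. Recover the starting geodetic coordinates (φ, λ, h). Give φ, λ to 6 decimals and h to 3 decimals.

start: X=-2703372.2931, Y=1055516.7895, Z=5664765.3852 m
→ geod (Bowring, a=6378137.000): φ=63.02917500°, λ=158.67211500°, h=3715.8070 m

φ=63.029175°, λ=158.672115°, h=3715.807 m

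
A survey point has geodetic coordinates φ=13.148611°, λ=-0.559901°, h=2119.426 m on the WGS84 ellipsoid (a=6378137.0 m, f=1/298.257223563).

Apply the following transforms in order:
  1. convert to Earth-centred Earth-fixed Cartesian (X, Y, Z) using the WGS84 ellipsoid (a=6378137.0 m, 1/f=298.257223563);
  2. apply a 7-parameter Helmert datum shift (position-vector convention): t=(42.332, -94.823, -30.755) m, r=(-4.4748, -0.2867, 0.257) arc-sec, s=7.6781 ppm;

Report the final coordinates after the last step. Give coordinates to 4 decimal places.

start: φ=13.148611°, λ=-0.559901°, h=2119.426 m
→ ECEF (a=6378137.000, f=1/298.257223563): X=6213766.6241, Y=-60723.5808, Z=1441902.1359
→ Helmert 7p (PV): X=6213854.7375, Y=-60779.8463, Z=1441892.4063

X=6213854.7375 m, Y=-60779.8463 m, Z=1441892.4063 m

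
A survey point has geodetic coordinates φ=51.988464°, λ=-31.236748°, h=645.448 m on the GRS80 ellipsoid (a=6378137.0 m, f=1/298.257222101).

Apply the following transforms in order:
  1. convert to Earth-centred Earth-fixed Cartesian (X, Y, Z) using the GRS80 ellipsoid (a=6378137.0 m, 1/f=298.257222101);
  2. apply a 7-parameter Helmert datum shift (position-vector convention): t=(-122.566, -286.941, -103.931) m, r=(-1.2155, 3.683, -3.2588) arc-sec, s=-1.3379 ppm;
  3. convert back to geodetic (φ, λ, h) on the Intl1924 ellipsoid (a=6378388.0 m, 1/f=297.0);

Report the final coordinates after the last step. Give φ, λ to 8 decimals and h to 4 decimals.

φ=51.98767634°, λ=-31.24110824°, h=387.5436 m

start: φ=51.988464°, λ=-31.236748°, h=645.448 m
→ ECEF (a=6378137.000, f=1/298.257222101): X=3365721.1025, Y=-2041304.7419, Z=5002521.5334
→ Helmert 7p (PV): X=3365651.1061, Y=-2041612.6477, Z=5002362.8416
→ geod (Bowring, a=6378388.000): φ=51.98767634°, λ=-31.24110824°, h=387.5436 m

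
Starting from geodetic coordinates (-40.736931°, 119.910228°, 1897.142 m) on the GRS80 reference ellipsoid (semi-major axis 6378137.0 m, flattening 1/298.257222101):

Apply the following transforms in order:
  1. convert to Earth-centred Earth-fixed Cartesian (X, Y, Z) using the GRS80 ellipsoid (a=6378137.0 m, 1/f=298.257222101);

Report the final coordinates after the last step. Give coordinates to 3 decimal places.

X=-2414000.089 m, Y=4196341.172 m, Z=-4141569.113 m

start: φ=-40.736931°, λ=119.910228°, h=1897.142 m
→ ECEF (a=6378137.000, f=1/298.257222101): X=-2414000.0894, Y=4196341.1715, Z=-4141569.1130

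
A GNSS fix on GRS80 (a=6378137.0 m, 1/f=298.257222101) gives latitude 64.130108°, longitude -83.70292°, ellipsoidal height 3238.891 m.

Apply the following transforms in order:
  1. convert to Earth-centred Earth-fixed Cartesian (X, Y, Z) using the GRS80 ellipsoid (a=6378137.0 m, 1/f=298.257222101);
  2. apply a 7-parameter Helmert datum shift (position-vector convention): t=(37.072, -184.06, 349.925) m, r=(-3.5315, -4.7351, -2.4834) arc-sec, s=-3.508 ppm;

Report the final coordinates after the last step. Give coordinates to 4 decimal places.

X=306102.7989 m, Y=-2775186.9780 m, Z=5719357.0805 m

start: φ=64.130108°, λ=-83.702920°, h=3238.891 m
→ ECEF (a=6378137.000, f=1/298.257222101): X=306231.4995, Y=-2775106.8814, Z=5718972.6748
→ Helmert 7p (PV): X=306102.7989, Y=-2775186.9780, Z=5719357.0805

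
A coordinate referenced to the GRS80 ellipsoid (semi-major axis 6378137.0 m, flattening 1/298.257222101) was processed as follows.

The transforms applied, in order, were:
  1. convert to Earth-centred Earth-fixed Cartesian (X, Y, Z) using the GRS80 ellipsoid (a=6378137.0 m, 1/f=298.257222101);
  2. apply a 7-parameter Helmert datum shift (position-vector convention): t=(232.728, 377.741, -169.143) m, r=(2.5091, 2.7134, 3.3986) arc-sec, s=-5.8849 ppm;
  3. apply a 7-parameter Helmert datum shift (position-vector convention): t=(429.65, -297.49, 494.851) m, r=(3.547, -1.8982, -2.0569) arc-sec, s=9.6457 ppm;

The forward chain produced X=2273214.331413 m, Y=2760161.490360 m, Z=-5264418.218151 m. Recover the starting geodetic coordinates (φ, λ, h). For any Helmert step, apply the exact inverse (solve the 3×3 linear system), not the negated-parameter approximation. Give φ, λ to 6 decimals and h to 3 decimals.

φ=-55.999500°, λ=50.530978°, h=464.494 m

start: X=2273214.3314, Y=2760161.4904, Z=-5264418.2182 m
→ Helmert⁻¹: X=2272686.7806, Y=2760364.4800, Z=-5264930.6690
→ Helmert⁻¹: X=2272582.1584, Y=2759901.4929, Z=-5264796.1858
→ geod (Bowring, a=6378137.000): φ=-55.99950000°, λ=50.53097800°, h=464.4940 m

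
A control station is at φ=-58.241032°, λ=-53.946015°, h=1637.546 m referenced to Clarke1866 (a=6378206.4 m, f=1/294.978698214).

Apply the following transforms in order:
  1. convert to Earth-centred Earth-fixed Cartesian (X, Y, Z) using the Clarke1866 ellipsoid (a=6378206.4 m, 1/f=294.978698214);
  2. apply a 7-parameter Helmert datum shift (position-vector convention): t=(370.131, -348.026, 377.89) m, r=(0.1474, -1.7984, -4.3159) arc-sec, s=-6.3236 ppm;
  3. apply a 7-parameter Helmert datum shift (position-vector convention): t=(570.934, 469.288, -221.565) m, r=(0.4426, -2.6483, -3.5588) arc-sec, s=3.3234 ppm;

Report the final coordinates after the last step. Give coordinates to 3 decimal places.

start: φ=-58.241032°, λ=-53.946015°, h=1637.546 m
→ ECEF (a=6378206.400, f=1/294.978698214): X=1981200.8218, Y=-2721492.9057, Z=-5401109.0520
→ Helmert 7p (PV): X=1981548.5715, Y=-2721861.3169, Z=-5400681.6786
→ Helmert 7p (PV): X=1982148.4703, Y=-2721423.6748, Z=-5400901.5910

X=1982148.470 m, Y=-2721423.675 m, Z=-5400901.591 m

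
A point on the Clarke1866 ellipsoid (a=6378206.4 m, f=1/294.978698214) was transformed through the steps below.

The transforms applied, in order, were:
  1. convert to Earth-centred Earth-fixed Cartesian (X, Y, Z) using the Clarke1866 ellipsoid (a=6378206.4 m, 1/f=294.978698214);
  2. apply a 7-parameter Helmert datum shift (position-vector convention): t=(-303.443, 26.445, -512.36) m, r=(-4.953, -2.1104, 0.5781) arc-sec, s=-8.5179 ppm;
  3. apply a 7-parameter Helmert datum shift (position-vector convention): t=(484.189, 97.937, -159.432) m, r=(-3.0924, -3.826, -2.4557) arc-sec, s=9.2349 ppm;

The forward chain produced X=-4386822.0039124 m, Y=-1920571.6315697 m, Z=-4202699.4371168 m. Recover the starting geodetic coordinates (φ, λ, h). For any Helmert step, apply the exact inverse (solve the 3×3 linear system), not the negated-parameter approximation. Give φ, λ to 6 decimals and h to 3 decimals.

start: X=-4386822.0039, Y=-1920571.6316, Z=-4202699.4371 m
→ Helmert⁻¹: X=-4387320.7617, Y=-1920641.0604, Z=-4202448.6101
→ Helmert⁻¹: X=-4387103.0625, Y=-1920570.6686, Z=-4201973.2737
→ geod (Bowring, a=6378206.400): φ=-41.45688700°, λ=-156.35732600°, h=2398.9510 m

φ=-41.456887°, λ=-156.357326°, h=2398.951 m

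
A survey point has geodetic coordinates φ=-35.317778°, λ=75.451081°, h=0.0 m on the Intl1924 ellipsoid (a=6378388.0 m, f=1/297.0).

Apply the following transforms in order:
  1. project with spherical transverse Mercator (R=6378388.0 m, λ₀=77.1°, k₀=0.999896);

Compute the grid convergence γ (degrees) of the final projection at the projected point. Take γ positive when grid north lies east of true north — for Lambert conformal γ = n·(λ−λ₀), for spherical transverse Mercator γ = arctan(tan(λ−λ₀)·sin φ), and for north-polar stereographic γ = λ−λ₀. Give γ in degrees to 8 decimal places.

start: φ=-35.317778°, λ=75.451081°, h=0.000 m
→ into tm (λ₀=77.1°): φ=-35.31777800°, λ−λ₀=-1.64891900°
convergence γ = 0.95343318°

0.95343318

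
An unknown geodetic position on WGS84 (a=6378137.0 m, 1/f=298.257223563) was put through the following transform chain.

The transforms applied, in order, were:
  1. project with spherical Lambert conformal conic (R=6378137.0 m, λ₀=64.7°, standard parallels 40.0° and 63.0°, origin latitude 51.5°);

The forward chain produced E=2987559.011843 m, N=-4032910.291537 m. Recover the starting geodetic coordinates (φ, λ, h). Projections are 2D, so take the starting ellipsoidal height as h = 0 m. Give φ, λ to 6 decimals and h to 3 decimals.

φ=12.926944°, λ=88.076494°, h=0.000 m

start: E=2987559.0118, N=-4032910.2915 m
→ lcc⁻¹: φ=12.92694400°, λ=88.07649400°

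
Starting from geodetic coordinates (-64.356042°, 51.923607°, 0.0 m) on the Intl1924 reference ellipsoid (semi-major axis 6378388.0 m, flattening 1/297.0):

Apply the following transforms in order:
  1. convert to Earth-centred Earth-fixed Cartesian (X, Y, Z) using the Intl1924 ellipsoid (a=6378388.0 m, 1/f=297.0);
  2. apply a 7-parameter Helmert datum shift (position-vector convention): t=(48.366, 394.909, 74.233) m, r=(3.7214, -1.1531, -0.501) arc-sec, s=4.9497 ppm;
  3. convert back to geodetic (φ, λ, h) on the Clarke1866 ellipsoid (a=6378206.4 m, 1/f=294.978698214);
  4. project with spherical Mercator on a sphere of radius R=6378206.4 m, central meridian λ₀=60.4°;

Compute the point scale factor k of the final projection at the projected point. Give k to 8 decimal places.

2.31040216

start: φ=-64.356042°, λ=51.923607°, h=0.000 m
→ ECEF (a=6378388.000, f=1/297.0): X=1707054.4787, Y=2178935.5801, Z=-5727132.0883
→ Helmert 7p (PV): X=1707148.6036, Y=2179440.4565, Z=-5727037.3475
→ geod (Bowring, a=6378206.400): φ=-64.35301908°, λ=51.92851751°, h=412.3491 m
→ into merc (λ₀=60.4°): φ=-64.35301908°, λ−λ₀=-8.47148249°
scale k = 2.31040216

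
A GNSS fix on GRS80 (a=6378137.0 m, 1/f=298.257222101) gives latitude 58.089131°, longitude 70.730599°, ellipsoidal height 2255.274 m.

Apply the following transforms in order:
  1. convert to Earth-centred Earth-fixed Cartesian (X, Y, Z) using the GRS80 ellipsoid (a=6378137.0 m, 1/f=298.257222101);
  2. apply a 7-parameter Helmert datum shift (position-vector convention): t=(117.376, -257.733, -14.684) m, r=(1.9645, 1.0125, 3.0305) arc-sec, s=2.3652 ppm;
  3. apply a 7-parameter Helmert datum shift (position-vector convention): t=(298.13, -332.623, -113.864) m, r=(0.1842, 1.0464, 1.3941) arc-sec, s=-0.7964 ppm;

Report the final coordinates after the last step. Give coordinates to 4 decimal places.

X=1116112.2521 m, Y=3190811.7998 m, Z=5392808.2835 m

start: φ=58.089131°, λ=70.730599°, h=2255.274 m
→ ECEF (a=6378137.000, f=1/298.257222101): X=1115709.6224, Y=3191429.3940, Z=5392906.2629
→ Helmert 7p (PV): X=1115809.2202, Y=3191144.2387, Z=5392929.2532
→ Helmert 7p (PV): X=1116112.2521, Y=3190811.7998, Z=5392808.2835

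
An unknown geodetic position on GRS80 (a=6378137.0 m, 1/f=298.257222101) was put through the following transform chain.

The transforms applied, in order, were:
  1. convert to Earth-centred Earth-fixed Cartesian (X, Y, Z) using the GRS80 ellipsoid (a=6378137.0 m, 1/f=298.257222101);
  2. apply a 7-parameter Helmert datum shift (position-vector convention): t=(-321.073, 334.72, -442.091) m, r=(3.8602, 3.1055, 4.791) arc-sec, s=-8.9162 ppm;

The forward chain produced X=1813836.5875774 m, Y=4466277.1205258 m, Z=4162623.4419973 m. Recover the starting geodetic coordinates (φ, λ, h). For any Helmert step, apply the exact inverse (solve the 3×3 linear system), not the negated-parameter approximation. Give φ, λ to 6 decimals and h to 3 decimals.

start: X=1813836.5876, Y=4466277.1205, Z=4162623.4420 m
→ Helmert⁻¹: X=1814214.8918, Y=4466017.9911, Z=4163046.3861
→ geod (Bowring, a=6378137.000): φ=41.00509600°, λ=67.89170700°, h=298.8580 m

φ=41.005096°, λ=67.891707°, h=298.858 m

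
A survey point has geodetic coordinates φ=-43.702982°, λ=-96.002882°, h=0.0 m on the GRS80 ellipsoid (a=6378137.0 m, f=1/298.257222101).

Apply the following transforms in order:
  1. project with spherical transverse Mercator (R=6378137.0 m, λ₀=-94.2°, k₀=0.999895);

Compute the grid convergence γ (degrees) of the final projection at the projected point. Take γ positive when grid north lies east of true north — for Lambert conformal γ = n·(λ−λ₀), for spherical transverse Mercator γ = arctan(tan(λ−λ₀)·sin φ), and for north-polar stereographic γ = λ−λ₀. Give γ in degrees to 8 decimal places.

start: φ=-43.702982°, λ=-96.002882°, h=0.000 m
→ into tm (λ₀=-94.2°): φ=-43.70298200°, λ−λ₀=-1.80288200°
convergence γ = 1.24586218°

1.24586218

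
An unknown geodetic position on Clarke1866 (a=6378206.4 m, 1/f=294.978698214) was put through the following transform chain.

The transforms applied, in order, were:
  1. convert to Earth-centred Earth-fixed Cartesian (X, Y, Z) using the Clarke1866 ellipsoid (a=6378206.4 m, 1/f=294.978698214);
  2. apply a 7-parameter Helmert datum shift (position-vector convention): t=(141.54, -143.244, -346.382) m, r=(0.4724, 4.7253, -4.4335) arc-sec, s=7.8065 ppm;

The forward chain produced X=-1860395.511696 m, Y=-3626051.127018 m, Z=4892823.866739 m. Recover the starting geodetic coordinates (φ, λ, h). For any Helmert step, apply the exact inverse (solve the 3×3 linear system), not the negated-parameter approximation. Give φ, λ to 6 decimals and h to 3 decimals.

start: X=-1860395.5117, Y=-3626051.1270, Z=4892823.8667 m
→ Helmert⁻¹: X=-1860556.6870, Y=-3625908.3623, Z=4893097.7315
→ geod (Bowring, a=6378206.400): φ=50.40067200°, λ=-117.16364900°, h=2576.0080 m

φ=50.400672°, λ=-117.163649°, h=2576.008 m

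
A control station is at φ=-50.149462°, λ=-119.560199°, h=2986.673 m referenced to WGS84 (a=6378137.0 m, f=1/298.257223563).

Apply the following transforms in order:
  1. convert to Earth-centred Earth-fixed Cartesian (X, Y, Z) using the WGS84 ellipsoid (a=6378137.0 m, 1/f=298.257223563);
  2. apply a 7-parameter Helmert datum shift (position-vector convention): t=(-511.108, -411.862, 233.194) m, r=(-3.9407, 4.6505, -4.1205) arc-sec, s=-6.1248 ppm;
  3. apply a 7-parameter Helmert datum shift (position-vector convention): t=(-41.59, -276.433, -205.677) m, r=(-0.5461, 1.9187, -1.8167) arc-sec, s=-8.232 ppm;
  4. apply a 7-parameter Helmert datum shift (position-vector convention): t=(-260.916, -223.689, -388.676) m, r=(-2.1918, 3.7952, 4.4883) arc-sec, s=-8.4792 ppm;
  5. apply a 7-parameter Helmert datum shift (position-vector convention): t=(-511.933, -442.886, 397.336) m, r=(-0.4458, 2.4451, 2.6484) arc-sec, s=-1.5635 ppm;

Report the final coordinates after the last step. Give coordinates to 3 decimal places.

start: φ=-50.149462°, λ=-119.560199°, h=2986.673 m
→ ECEF (a=6378137.000, f=1/298.257223563): X=-2021218.9039, Y=-3563750.6011, Z=-4875751.5121
→ Helmert 7p (PV): X=-2021898.7534, Y=-3564193.4097, Z=-4875374.7992
→ Helmert 7p (PV): X=-2022000.4418, Y=-3564435.6021, Z=-4875512.0980
→ Helmert 7p (PV): X=-2022256.3588, Y=-3564724.8731, Z=-4875784.3538
→ Helmert 7p (PV): X=-2022777.1580, Y=-3565198.6890, Z=-4875347.7180

X=-2022777.158 m, Y=-3565198.689 m, Z=-4875347.718 m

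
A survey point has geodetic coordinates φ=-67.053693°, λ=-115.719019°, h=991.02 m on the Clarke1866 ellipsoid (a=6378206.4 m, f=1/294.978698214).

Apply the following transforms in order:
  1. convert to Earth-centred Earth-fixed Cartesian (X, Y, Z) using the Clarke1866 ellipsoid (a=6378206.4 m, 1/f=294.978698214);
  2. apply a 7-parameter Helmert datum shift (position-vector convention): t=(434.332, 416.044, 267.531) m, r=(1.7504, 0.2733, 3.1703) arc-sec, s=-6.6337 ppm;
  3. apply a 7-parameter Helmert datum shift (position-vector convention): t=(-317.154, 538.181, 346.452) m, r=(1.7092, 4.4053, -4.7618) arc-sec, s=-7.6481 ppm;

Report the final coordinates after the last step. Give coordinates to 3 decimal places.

X=-1082402.150 m, Y=-2246027.369 m, Z=-5850790.097 m

start: φ=-67.053693°, λ=-115.719019°, h=991.020 m
→ ECEF (a=6378206.400, f=1/294.978698214): X=-1082384.7361, Y=-2247120.1656, Z=-5851474.5024
→ Helmert 7p (PV): X=-1081916.4389, Y=-2246656.1947, Z=-5851185.7897
→ Helmert 7p (PV): X=-1082402.1496, Y=-2246027.3692, Z=-5850790.0970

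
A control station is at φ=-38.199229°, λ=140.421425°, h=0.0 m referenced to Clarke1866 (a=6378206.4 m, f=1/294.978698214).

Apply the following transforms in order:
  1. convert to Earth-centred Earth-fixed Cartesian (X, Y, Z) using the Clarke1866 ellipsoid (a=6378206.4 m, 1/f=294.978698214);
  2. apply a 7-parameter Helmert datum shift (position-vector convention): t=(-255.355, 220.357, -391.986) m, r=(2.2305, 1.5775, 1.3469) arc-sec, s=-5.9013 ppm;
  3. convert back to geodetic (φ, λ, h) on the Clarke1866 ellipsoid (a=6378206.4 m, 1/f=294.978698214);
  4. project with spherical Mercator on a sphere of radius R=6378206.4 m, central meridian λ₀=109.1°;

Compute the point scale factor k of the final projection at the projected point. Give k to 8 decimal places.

start: φ=-38.199229°, λ=140.421425°, h=0.000 m
→ ECEF (a=6378206.400, f=1/294.978698214): X=-3868332.8923, Y=3197727.5586, Z=-3922651.5965
→ Helmert 7p (PV): X=-3868616.3000, Y=3197946.2034, Z=-3922956.2699
→ geod (Bowring, a=6378206.400): φ=-38.19939300°, λ=140.42156253°, h=469.5474 m
→ into merc (λ₀=109.1°): φ=-38.19939300°, λ−λ₀=31.32156253°
scale k = 1.27248571

1.27248571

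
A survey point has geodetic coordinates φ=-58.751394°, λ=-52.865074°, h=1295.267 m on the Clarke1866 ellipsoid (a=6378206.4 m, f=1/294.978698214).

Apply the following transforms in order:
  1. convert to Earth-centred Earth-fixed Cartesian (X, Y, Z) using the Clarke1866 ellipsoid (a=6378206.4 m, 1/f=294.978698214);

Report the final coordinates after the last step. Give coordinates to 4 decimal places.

start: φ=-58.751394°, λ=-52.865074°, h=1295.267 m
→ ECEF (a=6378206.400, f=1/294.978698214): X=2002813.6470, Y=-2644841.7294, Z=-5430530.3395

X=2002813.6470 m, Y=-2644841.7294 m, Z=-5430530.3395 m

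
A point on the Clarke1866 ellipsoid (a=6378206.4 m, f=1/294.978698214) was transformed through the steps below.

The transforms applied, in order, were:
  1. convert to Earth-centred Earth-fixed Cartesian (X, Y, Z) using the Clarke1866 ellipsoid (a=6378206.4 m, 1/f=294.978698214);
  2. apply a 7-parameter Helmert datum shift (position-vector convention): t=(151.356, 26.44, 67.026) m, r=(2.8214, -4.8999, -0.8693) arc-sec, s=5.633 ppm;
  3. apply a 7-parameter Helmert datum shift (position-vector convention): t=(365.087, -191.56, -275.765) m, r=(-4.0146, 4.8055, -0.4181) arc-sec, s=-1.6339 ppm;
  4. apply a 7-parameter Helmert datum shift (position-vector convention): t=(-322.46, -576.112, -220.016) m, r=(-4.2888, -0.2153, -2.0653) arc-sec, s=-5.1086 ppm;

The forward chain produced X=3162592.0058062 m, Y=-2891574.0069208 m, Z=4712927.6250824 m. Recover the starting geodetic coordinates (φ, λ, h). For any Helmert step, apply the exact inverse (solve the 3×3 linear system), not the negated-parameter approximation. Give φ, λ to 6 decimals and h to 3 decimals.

φ=47.920627°, λ=-42.431511°, h=3392.401 m

start: X=3162592.0058, Y=-2891574.0069, Z=4712927.6251 m
→ Helmert⁻¹: X=3162964.4915, Y=-2891078.9918, Z=4713108.3040
→ Helmert⁻¹: X=3162500.6202, Y=-2890977.4835, Z=4713409.1812
→ Helmert⁻¹: X=3162455.6003, Y=-2890909.8397, Z=4713280.0231
→ geod (Bowring, a=6378206.400): φ=47.92062700°, λ=-42.43151100°, h=3392.4010 m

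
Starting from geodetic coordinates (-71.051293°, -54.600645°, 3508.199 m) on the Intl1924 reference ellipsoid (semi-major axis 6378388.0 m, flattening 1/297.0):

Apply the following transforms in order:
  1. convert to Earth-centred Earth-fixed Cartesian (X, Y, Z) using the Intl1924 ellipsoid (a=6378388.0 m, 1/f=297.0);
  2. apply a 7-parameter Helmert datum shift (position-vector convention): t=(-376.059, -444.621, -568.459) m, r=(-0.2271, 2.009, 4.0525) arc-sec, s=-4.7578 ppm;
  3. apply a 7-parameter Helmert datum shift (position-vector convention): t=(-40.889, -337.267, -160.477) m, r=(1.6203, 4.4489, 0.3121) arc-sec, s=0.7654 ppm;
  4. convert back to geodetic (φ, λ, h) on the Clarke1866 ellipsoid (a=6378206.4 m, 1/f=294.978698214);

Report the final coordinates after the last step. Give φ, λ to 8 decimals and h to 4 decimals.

φ=-71.05221457°, λ=-54.62486491°, h=4613.7740 m

start: φ=-71.051293°, λ=-54.600645°, h=3508.199 m
→ ECEF (a=6378388.000, f=1/297.0): X=1204072.1380, Y=-1694334.4859, Z=-6013602.5090
→ Helmert 7p (PV): X=1203665.0672, Y=-1694754.0102, Z=-6014152.2185
→ Helmert 7p (PV): X=1203497.9452, Y=-1695043.5093, Z=-6014356.5735
→ geod (Bowring, a=6378206.400): φ=-71.05221457°, λ=-54.62486491°, h=4613.7740 m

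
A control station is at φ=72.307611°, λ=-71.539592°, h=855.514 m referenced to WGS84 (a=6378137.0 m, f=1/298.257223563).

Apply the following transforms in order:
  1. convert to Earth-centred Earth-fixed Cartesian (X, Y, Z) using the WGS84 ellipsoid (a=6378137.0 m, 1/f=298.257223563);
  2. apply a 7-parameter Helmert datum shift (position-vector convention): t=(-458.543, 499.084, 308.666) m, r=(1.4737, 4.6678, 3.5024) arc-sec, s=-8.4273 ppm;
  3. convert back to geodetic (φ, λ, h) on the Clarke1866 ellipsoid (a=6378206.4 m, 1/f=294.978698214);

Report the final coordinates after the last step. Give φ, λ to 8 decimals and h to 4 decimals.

φ=72.31417590°, λ=-71.54335338°, h=1054.3336 m

start: φ=72.307611°, λ=-71.539592°, h=855.514 m
→ ECEF (a=6378137.000, f=1/298.257223563): X=615735.0168, Y=-1844472.6959, Z=6055020.8610
→ Helmert 7p (PV): X=615439.6287, Y=-1843990.8737, Z=6055251.3874
→ geod (Bowring, a=6378206.400): φ=72.31417590°, λ=-71.54335338°, h=1054.3336 m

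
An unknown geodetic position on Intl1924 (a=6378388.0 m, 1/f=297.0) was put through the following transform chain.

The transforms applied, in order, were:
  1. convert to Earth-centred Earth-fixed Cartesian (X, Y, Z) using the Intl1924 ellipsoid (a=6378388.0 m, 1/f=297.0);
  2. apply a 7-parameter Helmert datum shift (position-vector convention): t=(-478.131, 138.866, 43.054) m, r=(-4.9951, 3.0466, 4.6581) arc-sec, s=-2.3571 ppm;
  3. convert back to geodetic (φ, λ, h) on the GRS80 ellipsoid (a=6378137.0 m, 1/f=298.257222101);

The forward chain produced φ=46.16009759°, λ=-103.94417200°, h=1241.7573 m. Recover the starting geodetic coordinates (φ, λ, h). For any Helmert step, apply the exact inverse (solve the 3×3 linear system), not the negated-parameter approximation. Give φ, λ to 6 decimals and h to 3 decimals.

start: φ=46.160098°, λ=-103.944172°, h=1241.757 m
→ ECEF (a=6378137.000, f=1/298.257222101): X=-1066648.5405, Y=-4295921.5681, Z=4578486.9523
→ Helmert⁻¹: X=-1066337.5667, Y=-4296157.3524, Z=4578334.9003
→ geod (Bowring, a=6378388.000): φ=46.15897300°, λ=-103.93953000°, h=1035.1510 m

φ=46.158973°, λ=-103.939530°, h=1035.151 m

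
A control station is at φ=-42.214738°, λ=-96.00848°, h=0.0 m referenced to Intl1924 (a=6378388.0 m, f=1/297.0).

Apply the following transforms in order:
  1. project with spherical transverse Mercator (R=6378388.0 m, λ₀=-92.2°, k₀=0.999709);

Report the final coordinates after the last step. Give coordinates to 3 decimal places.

E=-313940.090 m, N=-4705156.572 m

start: φ=-42.214738°, λ=-96.008480°, h=0.000 m
→ tm (R=6378388.0, λ₀=-92.2°): E=-313940.0905, N=-4705156.5720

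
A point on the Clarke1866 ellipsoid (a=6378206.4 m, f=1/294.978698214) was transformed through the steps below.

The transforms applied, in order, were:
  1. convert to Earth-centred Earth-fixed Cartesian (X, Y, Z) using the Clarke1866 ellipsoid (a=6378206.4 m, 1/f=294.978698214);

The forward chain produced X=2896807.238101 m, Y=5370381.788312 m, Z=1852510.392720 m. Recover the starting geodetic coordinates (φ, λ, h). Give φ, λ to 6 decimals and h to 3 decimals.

φ=16.996678°, λ=61.657384°, h=482.544 m

start: X=2896807.2381, Y=5370381.7883, Z=1852510.3927 m
→ geod (Bowring, a=6378206.400): φ=16.99667800°, λ=61.65738400°, h=482.5440 m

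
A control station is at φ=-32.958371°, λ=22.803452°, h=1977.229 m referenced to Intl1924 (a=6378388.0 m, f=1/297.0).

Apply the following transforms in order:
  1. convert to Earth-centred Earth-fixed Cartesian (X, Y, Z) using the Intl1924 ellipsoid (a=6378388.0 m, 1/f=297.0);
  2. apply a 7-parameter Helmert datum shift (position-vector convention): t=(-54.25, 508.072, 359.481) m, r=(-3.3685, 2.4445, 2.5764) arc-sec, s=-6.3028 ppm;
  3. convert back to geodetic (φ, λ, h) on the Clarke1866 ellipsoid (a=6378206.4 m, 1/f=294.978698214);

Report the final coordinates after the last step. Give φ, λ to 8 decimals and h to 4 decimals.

start: φ=-32.958371°, λ=22.803452°, h=1977.229 m
→ ECEF (a=6378388.000, f=1/297.0): X=4940029.0624, Y=2076947.2365, Z=-3451213.3825
→ Helmert 7p (PV): X=4939876.8330, Y=2077447.5609, Z=-3450924.6128
→ geod (Bowring, a=6378206.400): φ=-32.95712835°, λ=22.80901399°, h=2089.9791 m

φ=-32.95712835°, λ=22.80901399°, h=2089.9791 m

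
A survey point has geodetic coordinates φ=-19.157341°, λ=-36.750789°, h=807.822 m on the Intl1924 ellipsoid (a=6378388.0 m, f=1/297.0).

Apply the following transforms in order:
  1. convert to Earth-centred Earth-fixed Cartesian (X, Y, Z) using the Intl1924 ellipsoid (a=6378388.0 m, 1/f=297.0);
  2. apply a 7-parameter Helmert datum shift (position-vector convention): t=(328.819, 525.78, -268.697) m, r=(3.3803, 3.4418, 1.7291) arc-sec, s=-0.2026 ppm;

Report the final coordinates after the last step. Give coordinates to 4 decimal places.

X=4830315.2604 m, Y=-3606228.5266 m, Z=-2080508.1857 m

start: φ=-19.157341°, λ=-36.750789°, h=807.822 m
→ ECEF (a=6378388.000, f=1/297.0): X=4829991.8935, Y=-3606829.6157, Z=-2080100.2061
→ Helmert 7p (PV): X=4830315.2604, Y=-3606228.5266, Z=-2080508.1857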